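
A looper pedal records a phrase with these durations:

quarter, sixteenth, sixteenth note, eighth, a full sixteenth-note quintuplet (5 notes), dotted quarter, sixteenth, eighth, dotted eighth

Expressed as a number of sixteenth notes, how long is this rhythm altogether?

Express everything in sixteenth notes: quarter = 4; sixteenth = 1; sixteenth note = 1; eighth = 2; a full sixteenth-note quintuplet (5 notes) (five quintuplet sixteenths span one quarter) = 4; dotted quarter = 6; sixteenth = 1; eighth = 2; dotted eighth = 3.
Sum: 4 + 1 + 1 + 2 + 4 + 6 + 1 + 2 + 3 = 24 sixteenth notes.

24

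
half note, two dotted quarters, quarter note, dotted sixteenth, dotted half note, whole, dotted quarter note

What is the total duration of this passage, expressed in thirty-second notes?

Working in thirty-second notes: half note = 16; dotted quarter = 12; dotted quarter = 12; quarter note = 8; dotted sixteenth = 3; dotted half note = 24; whole = 32; dotted quarter note = 12.
Altogether 16 + 12 + 12 + 8 + 3 + 24 + 32 + 12 = 119 thirty-second notes.

119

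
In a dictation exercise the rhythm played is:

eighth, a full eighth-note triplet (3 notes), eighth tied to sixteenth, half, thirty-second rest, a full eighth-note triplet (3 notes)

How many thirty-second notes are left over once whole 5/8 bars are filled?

One bar of 5/8 = 20 thirty-second notes.
Working in thirty-second notes: eighth = 4; a full eighth-note triplet (3 notes) (three triplet eighths span one quarter) = 8; eighth tied to sixteenth (eighth + sixteenth) = 6; half = 16; thirty-second rest = 1; a full eighth-note triplet (3 notes) (three triplet eighths span one quarter) = 8.
Total: 4 + 8 + 6 + 16 + 1 + 8 = 43.
43 ÷ 20 = 2 complete bars with 3 thirty-second notes remaining.

3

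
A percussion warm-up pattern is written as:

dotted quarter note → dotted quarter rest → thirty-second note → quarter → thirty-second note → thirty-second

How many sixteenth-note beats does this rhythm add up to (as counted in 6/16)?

17.5

One sixteenth-note beat = 2 thirty-second notes.
Each duration in thirty-second notes: dotted quarter note = 12; dotted quarter rest = 12; thirty-second note = 1; quarter = 8; thirty-second note = 1; thirty-second = 1.
Sum: 12 + 12 + 1 + 8 + 1 + 1 = 35.
35 ÷ 2 = 17.5 beats.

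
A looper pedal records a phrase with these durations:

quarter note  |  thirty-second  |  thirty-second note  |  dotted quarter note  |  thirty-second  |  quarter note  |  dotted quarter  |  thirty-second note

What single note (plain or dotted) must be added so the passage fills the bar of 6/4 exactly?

The bar of 6/4 = 48 thirty-second notes.
Each duration in thirty-second notes: quarter note = 8; thirty-second = 1; thirty-second note = 1; dotted quarter note = 12; thirty-second = 1; quarter note = 8; dotted quarter = 12; thirty-second note = 1.
Adding: 8 + 1 + 1 + 12 + 1 + 8 + 12 + 1 = 44.
Remaining: 48 − 44 = 4 thirty-second notes, which is a eighth note.

eighth note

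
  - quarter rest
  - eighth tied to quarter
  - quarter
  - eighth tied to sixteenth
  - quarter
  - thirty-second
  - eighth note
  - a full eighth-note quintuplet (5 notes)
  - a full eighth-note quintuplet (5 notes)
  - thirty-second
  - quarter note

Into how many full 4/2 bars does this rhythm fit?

1

One bar of 4/2 = 64 thirty-second notes.
In thirty-second notes: quarter rest = 8; eighth tied to quarter (eighth + quarter) = 12; quarter = 8; eighth tied to sixteenth (eighth + sixteenth) = 6; quarter = 8; thirty-second = 1; eighth note = 4; a full eighth-note quintuplet (5 notes) (five quintuplet eighths span one half) = 16; a full eighth-note quintuplet (5 notes) (five quintuplet eighths span one half) = 16; thirty-second = 1; quarter note = 8.
Altogether 8 + 12 + 8 + 6 + 8 + 1 + 4 + 16 + 16 + 1 + 8 = 88.
88 ÷ 64 = 1 complete bar with 24 left over.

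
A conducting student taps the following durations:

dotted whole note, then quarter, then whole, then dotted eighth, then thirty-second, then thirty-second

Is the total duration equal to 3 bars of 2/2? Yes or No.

Yes

One bar of 2/2 = 32 thirty-second notes, so 3 bars = 96.
Express everything in thirty-second notes: dotted whole note = 48; quarter = 8; whole = 32; dotted eighth = 6; thirty-second = 1; thirty-second = 1.
Adding: 48 + 8 + 32 + 6 + 1 + 1 = 96.
96 equals 96, so the answer is Yes.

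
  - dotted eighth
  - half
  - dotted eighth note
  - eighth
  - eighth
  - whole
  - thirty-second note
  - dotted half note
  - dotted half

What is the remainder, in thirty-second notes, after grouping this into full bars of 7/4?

One bar of 7/4 = 56 thirty-second notes.
Express everything in thirty-second notes: dotted eighth = 6; half = 16; dotted eighth note = 6; eighth = 4; eighth = 4; whole = 32; thirty-second note = 1; dotted half note = 24; dotted half = 24.
Adding: 6 + 16 + 6 + 4 + 4 + 32 + 1 + 24 + 24 = 117.
117 ÷ 56 = 2 complete bars with 5 thirty-second notes remaining.

5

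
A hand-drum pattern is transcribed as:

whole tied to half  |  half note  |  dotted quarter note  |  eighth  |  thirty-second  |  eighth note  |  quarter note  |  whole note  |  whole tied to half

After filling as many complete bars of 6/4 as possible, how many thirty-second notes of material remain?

29

One bar of 6/4 = 48 thirty-second notes.
Express everything in thirty-second notes: whole tied to half (whole + half) = 48; half note = 16; dotted quarter note = 12; eighth = 4; thirty-second = 1; eighth note = 4; quarter note = 8; whole note = 32; whole tied to half (whole + half) = 48.
Adding: 48 + 16 + 12 + 4 + 1 + 4 + 8 + 32 + 48 = 173.
173 ÷ 48 = 3 complete bars with 29 thirty-second notes remaining.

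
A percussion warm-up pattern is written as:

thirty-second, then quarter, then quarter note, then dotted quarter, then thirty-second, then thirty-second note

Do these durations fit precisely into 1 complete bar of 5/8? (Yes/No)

No

One bar of 5/8 = 20 thirty-second notes.
Working in thirty-second notes: thirty-second = 1; quarter = 8; quarter note = 8; dotted quarter = 12; thirty-second = 1; thirty-second note = 1.
Adding: 1 + 8 + 8 + 12 + 1 + 1 = 31.
31 exceeds 20, so the answer is No.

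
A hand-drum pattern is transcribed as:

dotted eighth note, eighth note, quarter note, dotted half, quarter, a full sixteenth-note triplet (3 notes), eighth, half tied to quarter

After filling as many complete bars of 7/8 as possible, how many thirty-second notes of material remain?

26

One bar of 7/8 = 14 sixteenth notes.
Working in sixteenth notes: dotted eighth note = 3; eighth note = 2; quarter note = 4; dotted half = 12; quarter = 4; a full sixteenth-note triplet (3 notes) (three triplet sixteenths span one eighth) = 2; eighth = 2; half tied to quarter (half + quarter) = 12.
Sum: 3 + 2 + 4 + 12 + 4 + 2 + 2 + 12 = 41.
41 ÷ 14 = 2 complete bars with 13 sixteenth notes remaining = 26 thirty-second notes.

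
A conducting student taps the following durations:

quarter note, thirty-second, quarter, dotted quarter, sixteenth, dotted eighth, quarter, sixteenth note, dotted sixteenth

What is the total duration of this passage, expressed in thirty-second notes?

50

Each duration in thirty-second notes: quarter note = 8; thirty-second = 1; quarter = 8; dotted quarter = 12; sixteenth = 2; dotted eighth = 6; quarter = 8; sixteenth note = 2; dotted sixteenth = 3.
Total: 8 + 1 + 8 + 12 + 2 + 6 + 8 + 2 + 3 = 50 thirty-second notes.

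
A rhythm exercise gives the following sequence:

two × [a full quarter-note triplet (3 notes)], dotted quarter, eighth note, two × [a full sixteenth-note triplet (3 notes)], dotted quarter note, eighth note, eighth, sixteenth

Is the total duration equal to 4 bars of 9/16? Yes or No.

No

One bar of 9/16 = 9 sixteenth notes, so 4 bars = 36.
Each duration in sixteenth notes: a full quarter-note triplet (3 notes) (three triplet quarters span one half) = 8; a full quarter-note triplet (3 notes) (three triplet quarters span one half) = 8; dotted quarter = 6; eighth note = 2; a full sixteenth-note triplet (3 notes) (three triplet sixteenths span one eighth) = 2; a full sixteenth-note triplet (3 notes) (three triplet sixteenths span one eighth) = 2; dotted quarter note = 6; eighth note = 2; eighth = 2; sixteenth = 1.
Total: 8 + 8 + 6 + 2 + 2 + 2 + 6 + 2 + 2 + 1 = 39.
39 exceeds 36, so the answer is No.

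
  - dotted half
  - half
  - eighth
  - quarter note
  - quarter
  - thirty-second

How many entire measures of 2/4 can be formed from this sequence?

One bar of 2/4 = 16 thirty-second notes.
Working in thirty-second notes: dotted half = 24; half = 16; eighth = 4; quarter note = 8; quarter = 8; thirty-second = 1.
Adding: 24 + 16 + 4 + 8 + 8 + 1 = 61.
61 ÷ 16 = 3 complete bars with 13 left over.

3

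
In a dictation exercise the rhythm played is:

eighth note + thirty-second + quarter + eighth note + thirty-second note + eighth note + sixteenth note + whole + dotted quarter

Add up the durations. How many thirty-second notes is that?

Convert each value to thirty-second notes: eighth note = 4; thirty-second = 1; quarter = 8; eighth note = 4; thirty-second note = 1; eighth note = 4; sixteenth note = 2; whole = 32; dotted quarter = 12.
Altogether 4 + 1 + 8 + 4 + 1 + 4 + 2 + 32 + 12 = 68 thirty-second notes.

68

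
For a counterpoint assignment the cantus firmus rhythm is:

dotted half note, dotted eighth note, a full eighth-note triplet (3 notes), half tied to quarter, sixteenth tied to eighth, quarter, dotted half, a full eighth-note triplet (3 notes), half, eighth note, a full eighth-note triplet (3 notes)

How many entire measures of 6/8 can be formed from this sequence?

5

One bar of 6/8 = 12 sixteenth notes.
Convert each value to sixteenth notes: dotted half note = 12; dotted eighth note = 3; a full eighth-note triplet (3 notes) (three triplet eighths span one quarter) = 4; half tied to quarter (half + quarter) = 12; sixteenth tied to eighth (sixteenth + eighth) = 3; quarter = 4; dotted half = 12; a full eighth-note triplet (3 notes) (three triplet eighths span one quarter) = 4; half = 8; eighth note = 2; a full eighth-note triplet (3 notes) (three triplet eighths span one quarter) = 4.
Sum: 12 + 3 + 4 + 12 + 3 + 4 + 12 + 4 + 8 + 2 + 4 = 68.
68 ÷ 12 = 5 complete bars with 8 left over.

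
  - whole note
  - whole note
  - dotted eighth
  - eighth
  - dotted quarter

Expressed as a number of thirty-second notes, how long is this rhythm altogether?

In thirty-second notes: whole note = 32; whole note = 32; dotted eighth = 6; eighth = 4; dotted quarter = 12.
Altogether 32 + 32 + 6 + 4 + 12 = 86 thirty-second notes.

86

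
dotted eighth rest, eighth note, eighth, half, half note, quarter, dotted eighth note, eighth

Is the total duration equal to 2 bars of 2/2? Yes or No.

Yes

One bar of 2/2 = 16 sixteenth notes, so 2 bars = 32.
Working in sixteenth notes: dotted eighth rest = 3; eighth note = 2; eighth = 2; half = 8; half note = 8; quarter = 4; dotted eighth note = 3; eighth = 2.
Total: 3 + 2 + 2 + 8 + 8 + 4 + 3 + 2 = 32.
32 equals 32, so the answer is Yes.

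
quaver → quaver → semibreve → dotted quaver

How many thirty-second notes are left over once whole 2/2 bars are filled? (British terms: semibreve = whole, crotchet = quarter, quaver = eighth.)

14

One bar of 2/2 = 16 sixteenth notes.
In sixteenth notes: quaver = 2; quaver = 2; semibreve = 16; dotted quaver = 3.
Total: 2 + 2 + 16 + 3 = 23.
23 ÷ 16 = 1 complete bar with 7 sixteenth notes remaining = 14 thirty-second notes.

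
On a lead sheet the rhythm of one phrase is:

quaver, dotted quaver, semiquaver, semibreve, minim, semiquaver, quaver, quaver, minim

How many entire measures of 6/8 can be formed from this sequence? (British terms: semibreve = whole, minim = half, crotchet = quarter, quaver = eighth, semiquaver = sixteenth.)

One bar of 6/8 = 12 sixteenth notes.
Each duration in sixteenth notes: quaver = 2; dotted quaver = 3; semiquaver = 1; semibreve = 16; minim = 8; semiquaver = 1; quaver = 2; quaver = 2; minim = 8.
Sum: 2 + 3 + 1 + 16 + 8 + 1 + 2 + 2 + 8 = 43.
43 ÷ 12 = 3 complete bars with 7 left over.

3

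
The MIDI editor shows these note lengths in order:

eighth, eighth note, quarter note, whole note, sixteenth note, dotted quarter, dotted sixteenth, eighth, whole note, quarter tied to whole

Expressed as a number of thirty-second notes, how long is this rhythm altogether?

141

Convert each value to thirty-second notes: eighth = 4; eighth note = 4; quarter note = 8; whole note = 32; sixteenth note = 2; dotted quarter = 12; dotted sixteenth = 3; eighth = 4; whole note = 32; quarter tied to whole (quarter + whole) = 40.
Total: 4 + 4 + 8 + 32 + 2 + 12 + 3 + 4 + 32 + 40 = 141 thirty-second notes.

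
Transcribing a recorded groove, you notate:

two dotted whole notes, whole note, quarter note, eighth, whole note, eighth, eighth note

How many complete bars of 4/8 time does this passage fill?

11

One bar of 4/8 = 4 eighth notes.
Express everything in eighth notes: dotted whole note = 12; dotted whole note = 12; whole note = 8; quarter note = 2; eighth = 1; whole note = 8; eighth = 1; eighth note = 1.
Altogether 12 + 12 + 8 + 2 + 1 + 8 + 1 + 1 = 45.
45 ÷ 4 = 11 complete bars with 1 left over.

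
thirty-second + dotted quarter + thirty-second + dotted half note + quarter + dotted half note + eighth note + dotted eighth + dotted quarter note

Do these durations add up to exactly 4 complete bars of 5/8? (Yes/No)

One bar of 5/8 = 20 thirty-second notes, so 4 bars = 80.
In thirty-second notes: thirty-second = 1; dotted quarter = 12; thirty-second = 1; dotted half note = 24; quarter = 8; dotted half note = 24; eighth note = 4; dotted eighth = 6; dotted quarter note = 12.
Total: 1 + 12 + 1 + 24 + 8 + 24 + 4 + 6 + 12 = 92.
92 exceeds 80, so the answer is No.

No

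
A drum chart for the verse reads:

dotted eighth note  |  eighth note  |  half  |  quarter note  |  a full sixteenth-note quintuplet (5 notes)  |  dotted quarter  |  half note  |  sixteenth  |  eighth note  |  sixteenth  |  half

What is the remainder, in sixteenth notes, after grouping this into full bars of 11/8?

3

One bar of 11/8 = 22 sixteenth notes.
Working in sixteenth notes: dotted eighth note = 3; eighth note = 2; half = 8; quarter note = 4; a full sixteenth-note quintuplet (5 notes) (five quintuplet sixteenths span one quarter) = 4; dotted quarter = 6; half note = 8; sixteenth = 1; eighth note = 2; sixteenth = 1; half = 8.
Sum: 3 + 2 + 8 + 4 + 4 + 6 + 8 + 1 + 2 + 1 + 8 = 47.
47 ÷ 22 = 2 complete bars with 3 sixteenth notes remaining.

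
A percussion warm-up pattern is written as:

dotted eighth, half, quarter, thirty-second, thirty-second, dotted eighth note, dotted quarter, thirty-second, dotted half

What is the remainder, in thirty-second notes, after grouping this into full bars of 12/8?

One bar of 12/8 = 48 thirty-second notes.
Convert each value to thirty-second notes: dotted eighth = 6; half = 16; quarter = 8; thirty-second = 1; thirty-second = 1; dotted eighth note = 6; dotted quarter = 12; thirty-second = 1; dotted half = 24.
Sum: 6 + 16 + 8 + 1 + 1 + 6 + 12 + 1 + 24 = 75.
75 ÷ 48 = 1 complete bar with 27 thirty-second notes remaining.

27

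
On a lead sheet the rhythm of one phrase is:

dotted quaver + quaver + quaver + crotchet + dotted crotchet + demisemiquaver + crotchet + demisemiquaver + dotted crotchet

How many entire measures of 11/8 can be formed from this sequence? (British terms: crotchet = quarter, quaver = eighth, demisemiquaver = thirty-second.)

One bar of 11/8 = 44 thirty-second notes.
Each duration in thirty-second notes: dotted quaver = 6; quaver = 4; quaver = 4; crotchet = 8; dotted crotchet = 12; demisemiquaver = 1; crotchet = 8; demisemiquaver = 1; dotted crotchet = 12.
Adding: 6 + 4 + 4 + 8 + 12 + 1 + 8 + 1 + 12 = 56.
56 ÷ 44 = 1 complete bar with 12 left over.

1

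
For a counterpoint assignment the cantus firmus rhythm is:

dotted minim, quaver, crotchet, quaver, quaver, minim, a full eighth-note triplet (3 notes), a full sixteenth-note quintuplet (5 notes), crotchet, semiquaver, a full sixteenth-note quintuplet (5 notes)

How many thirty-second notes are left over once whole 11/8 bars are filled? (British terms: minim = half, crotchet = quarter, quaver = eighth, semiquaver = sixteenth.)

One bar of 11/8 = 22 sixteenth notes.
Convert each value to sixteenth notes: dotted minim = 12; quaver = 2; crotchet = 4; quaver = 2; quaver = 2; minim = 8; a full eighth-note triplet (3 notes) (three triplet eighths span one quarter) = 4; a full sixteenth-note quintuplet (5 notes) (five quintuplet sixteenths span one quarter) = 4; crotchet = 4; semiquaver = 1; a full sixteenth-note quintuplet (5 notes) (five quintuplet sixteenths span one quarter) = 4.
Altogether 12 + 2 + 4 + 2 + 2 + 8 + 4 + 4 + 4 + 1 + 4 = 47.
47 ÷ 22 = 2 complete bars with 3 sixteenth notes remaining = 6 thirty-second notes.

6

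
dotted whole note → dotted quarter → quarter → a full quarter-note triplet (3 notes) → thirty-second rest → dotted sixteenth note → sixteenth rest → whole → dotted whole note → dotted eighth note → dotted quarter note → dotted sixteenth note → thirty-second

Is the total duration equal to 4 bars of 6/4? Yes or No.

One bar of 6/4 = 48 thirty-second notes, so 4 bars = 192.
Express everything in thirty-second notes: dotted whole note = 48; dotted quarter = 12; quarter = 8; a full quarter-note triplet (3 notes) (three triplet quarters span one half) = 16; thirty-second rest = 1; dotted sixteenth note = 3; sixteenth rest = 2; whole = 32; dotted whole note = 48; dotted eighth note = 6; dotted quarter note = 12; dotted sixteenth note = 3; thirty-second = 1.
Adding: 48 + 12 + 8 + 16 + 1 + 3 + 2 + 32 + 48 + 6 + 12 + 3 + 1 = 192.
192 equals 192, so the answer is Yes.

Yes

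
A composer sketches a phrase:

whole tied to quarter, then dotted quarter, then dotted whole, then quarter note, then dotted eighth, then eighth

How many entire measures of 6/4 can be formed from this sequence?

One bar of 6/4 = 24 sixteenth notes.
In sixteenth notes: whole tied to quarter (whole + quarter) = 20; dotted quarter = 6; dotted whole = 24; quarter note = 4; dotted eighth = 3; eighth = 2.
Sum: 20 + 6 + 24 + 4 + 3 + 2 = 59.
59 ÷ 24 = 2 complete bars with 11 left over.

2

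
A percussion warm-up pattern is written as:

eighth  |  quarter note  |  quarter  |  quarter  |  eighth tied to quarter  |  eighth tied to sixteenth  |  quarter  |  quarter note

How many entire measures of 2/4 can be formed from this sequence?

One bar of 2/4 = 8 sixteenth notes.
Working in sixteenth notes: eighth = 2; quarter note = 4; quarter = 4; quarter = 4; eighth tied to quarter (eighth + quarter) = 6; eighth tied to sixteenth (eighth + sixteenth) = 3; quarter = 4; quarter note = 4.
Sum: 2 + 4 + 4 + 4 + 6 + 3 + 4 + 4 = 31.
31 ÷ 8 = 3 complete bars with 7 left over.

3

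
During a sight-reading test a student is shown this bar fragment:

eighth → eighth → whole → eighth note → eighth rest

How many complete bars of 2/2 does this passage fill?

One bar of 2/2 = 8 eighth notes.
Convert each value to eighth notes: eighth = 1; eighth = 1; whole = 8; eighth note = 1; eighth rest = 1.
Adding: 1 + 1 + 8 + 1 + 1 = 12.
12 ÷ 8 = 1 complete bar with 4 left over.

1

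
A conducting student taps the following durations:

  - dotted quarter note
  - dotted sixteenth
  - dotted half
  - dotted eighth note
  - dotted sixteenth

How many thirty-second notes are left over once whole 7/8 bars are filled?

One bar of 7/8 = 28 thirty-second notes.
Each duration in thirty-second notes: dotted quarter note = 12; dotted sixteenth = 3; dotted half = 24; dotted eighth note = 6; dotted sixteenth = 3.
Total: 12 + 3 + 24 + 6 + 3 = 48.
48 ÷ 28 = 1 complete bar with 20 thirty-second notes remaining.

20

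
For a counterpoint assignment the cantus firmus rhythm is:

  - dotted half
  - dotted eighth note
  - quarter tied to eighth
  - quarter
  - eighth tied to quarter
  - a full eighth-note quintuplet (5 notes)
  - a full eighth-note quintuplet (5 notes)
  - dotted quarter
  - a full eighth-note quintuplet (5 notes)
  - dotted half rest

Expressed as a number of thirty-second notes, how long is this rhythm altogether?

Working in thirty-second notes: dotted half = 24; dotted eighth note = 6; quarter tied to eighth (quarter + eighth) = 12; quarter = 8; eighth tied to quarter (eighth + quarter) = 12; a full eighth-note quintuplet (5 notes) (five quintuplet eighths span one half) = 16; a full eighth-note quintuplet (5 notes) (five quintuplet eighths span one half) = 16; dotted quarter = 12; a full eighth-note quintuplet (5 notes) (five quintuplet eighths span one half) = 16; dotted half rest = 24.
Altogether 24 + 6 + 12 + 8 + 12 + 16 + 16 + 12 + 16 + 24 = 146 thirty-second notes.

146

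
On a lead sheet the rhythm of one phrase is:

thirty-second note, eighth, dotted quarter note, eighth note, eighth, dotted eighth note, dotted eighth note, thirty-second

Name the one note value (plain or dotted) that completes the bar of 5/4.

The bar of 5/4 = 40 thirty-second notes.
Express everything in thirty-second notes: thirty-second note = 1; eighth = 4; dotted quarter note = 12; eighth note = 4; eighth = 4; dotted eighth note = 6; dotted eighth note = 6; thirty-second = 1.
Altogether 1 + 4 + 12 + 4 + 4 + 6 + 6 + 1 = 38.
Remaining: 40 − 38 = 2 thirty-second notes, which is a sixteenth note.

sixteenth note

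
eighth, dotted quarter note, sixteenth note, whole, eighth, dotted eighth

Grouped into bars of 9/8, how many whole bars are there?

1

One bar of 9/8 = 18 sixteenth notes.
Express everything in sixteenth notes: eighth = 2; dotted quarter note = 6; sixteenth note = 1; whole = 16; eighth = 2; dotted eighth = 3.
Altogether 2 + 6 + 1 + 16 + 2 + 3 = 30.
30 ÷ 18 = 1 complete bar with 12 left over.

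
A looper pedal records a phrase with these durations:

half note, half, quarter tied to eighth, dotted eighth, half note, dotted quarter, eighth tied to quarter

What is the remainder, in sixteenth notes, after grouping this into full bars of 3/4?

One bar of 3/4 = 12 sixteenth notes.
Express everything in sixteenth notes: half note = 8; half = 8; quarter tied to eighth (quarter + eighth) = 6; dotted eighth = 3; half note = 8; dotted quarter = 6; eighth tied to quarter (eighth + quarter) = 6.
Altogether 8 + 8 + 6 + 3 + 8 + 6 + 6 = 45.
45 ÷ 12 = 3 complete bars with 9 sixteenth notes remaining.

9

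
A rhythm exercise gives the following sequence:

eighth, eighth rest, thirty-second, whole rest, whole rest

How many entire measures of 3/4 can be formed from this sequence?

3

One bar of 3/4 = 24 thirty-second notes.
Working in thirty-second notes: eighth = 4; eighth rest = 4; thirty-second = 1; whole rest = 32; whole rest = 32.
Total: 4 + 4 + 1 + 32 + 32 = 73.
73 ÷ 24 = 3 complete bars with 1 left over.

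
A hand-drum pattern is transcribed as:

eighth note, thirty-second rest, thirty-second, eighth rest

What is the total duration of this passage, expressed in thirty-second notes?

10

Express everything in thirty-second notes: eighth note = 4; thirty-second rest = 1; thirty-second = 1; eighth rest = 4.
Adding: 4 + 1 + 1 + 4 = 10 thirty-second notes.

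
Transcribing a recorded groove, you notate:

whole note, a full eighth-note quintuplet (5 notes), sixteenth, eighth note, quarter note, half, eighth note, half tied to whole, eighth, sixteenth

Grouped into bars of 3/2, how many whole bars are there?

One bar of 3/2 = 24 sixteenth notes.
Express everything in sixteenth notes: whole note = 16; a full eighth-note quintuplet (5 notes) (five quintuplet eighths span one half) = 8; sixteenth = 1; eighth note = 2; quarter note = 4; half = 8; eighth note = 2; half tied to whole (half + whole) = 24; eighth = 2; sixteenth = 1.
Sum: 16 + 8 + 1 + 2 + 4 + 8 + 2 + 24 + 2 + 1 = 68.
68 ÷ 24 = 2 complete bars with 20 left over.

2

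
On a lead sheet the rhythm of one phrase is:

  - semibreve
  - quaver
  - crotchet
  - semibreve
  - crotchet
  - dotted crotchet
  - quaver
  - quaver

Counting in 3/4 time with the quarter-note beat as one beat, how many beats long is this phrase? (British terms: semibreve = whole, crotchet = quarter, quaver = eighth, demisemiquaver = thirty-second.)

13

One quarter-note beat = 2 eighth notes.
Working in eighth notes: semibreve = 8; quaver = 1; crotchet = 2; semibreve = 8; crotchet = 2; dotted crotchet = 3; quaver = 1; quaver = 1.
Sum: 8 + 1 + 2 + 8 + 2 + 3 + 1 + 1 = 26.
26 ÷ 2 = 13 beats.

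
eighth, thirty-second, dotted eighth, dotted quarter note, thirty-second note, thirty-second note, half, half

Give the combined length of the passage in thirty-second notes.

57

Express everything in thirty-second notes: eighth = 4; thirty-second = 1; dotted eighth = 6; dotted quarter note = 12; thirty-second note = 1; thirty-second note = 1; half = 16; half = 16.
Sum: 4 + 1 + 6 + 12 + 1 + 1 + 16 + 16 = 57 thirty-second notes.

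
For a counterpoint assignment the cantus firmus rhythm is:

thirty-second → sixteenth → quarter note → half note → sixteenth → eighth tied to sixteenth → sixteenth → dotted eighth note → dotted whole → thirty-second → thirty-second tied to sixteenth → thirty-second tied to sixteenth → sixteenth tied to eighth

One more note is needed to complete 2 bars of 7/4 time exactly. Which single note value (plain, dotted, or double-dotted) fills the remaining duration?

2 bars of 7/4 = 112 thirty-second notes.
Express everything in thirty-second notes: thirty-second = 1; sixteenth = 2; quarter note = 8; half note = 16; sixteenth = 2; eighth tied to sixteenth (eighth + sixteenth) = 6; sixteenth = 2; dotted eighth note = 6; dotted whole = 48; thirty-second = 1; thirty-second tied to sixteenth (thirty-second + sixteenth) = 3; thirty-second tied to sixteenth (thirty-second + sixteenth) = 3; sixteenth tied to eighth (sixteenth + eighth) = 6.
Total: 1 + 2 + 8 + 16 + 2 + 6 + 2 + 6 + 48 + 1 + 3 + 3 + 6 = 104.
Remaining: 112 − 104 = 8 thirty-second notes, which is a quarter note.

quarter note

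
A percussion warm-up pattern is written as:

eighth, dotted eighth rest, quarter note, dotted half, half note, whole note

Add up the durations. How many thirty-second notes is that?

Express everything in thirty-second notes: eighth = 4; dotted eighth rest = 6; quarter note = 8; dotted half = 24; half note = 16; whole note = 32.
Sum: 4 + 6 + 8 + 24 + 16 + 32 = 90 thirty-second notes.

90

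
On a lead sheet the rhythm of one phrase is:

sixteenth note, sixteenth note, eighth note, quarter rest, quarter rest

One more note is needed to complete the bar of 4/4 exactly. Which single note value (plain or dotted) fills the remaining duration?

The bar of 4/4 = 16 sixteenth notes.
Express everything in sixteenth notes: sixteenth note = 1; sixteenth note = 1; eighth note = 2; quarter rest = 4; quarter rest = 4.
Adding: 1 + 1 + 2 + 4 + 4 = 12.
Remaining: 16 − 12 = 4 sixteenth notes, which is a quarter note.

quarter note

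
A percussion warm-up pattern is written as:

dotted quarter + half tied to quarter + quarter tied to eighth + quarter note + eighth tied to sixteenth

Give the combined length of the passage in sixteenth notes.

Convert each value to sixteenth notes: dotted quarter = 6; half tied to quarter (half + quarter) = 12; quarter tied to eighth (quarter + eighth) = 6; quarter note = 4; eighth tied to sixteenth (eighth + sixteenth) = 3.
Adding: 6 + 12 + 6 + 4 + 3 = 31 sixteenth notes.

31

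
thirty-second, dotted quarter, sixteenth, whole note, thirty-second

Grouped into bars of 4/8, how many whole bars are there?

3

One bar of 4/8 = 16 thirty-second notes.
Each duration in thirty-second notes: thirty-second = 1; dotted quarter = 12; sixteenth = 2; whole note = 32; thirty-second = 1.
Altogether 1 + 12 + 2 + 32 + 1 = 48.
48 ÷ 16 = 3 complete bars with 0 left over.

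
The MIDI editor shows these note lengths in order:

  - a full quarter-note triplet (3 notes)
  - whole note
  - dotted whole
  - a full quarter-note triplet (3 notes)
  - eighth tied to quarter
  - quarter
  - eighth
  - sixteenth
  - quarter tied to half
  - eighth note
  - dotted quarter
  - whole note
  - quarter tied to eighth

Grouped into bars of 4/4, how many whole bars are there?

6

One bar of 4/4 = 16 sixteenth notes.
In sixteenth notes: a full quarter-note triplet (3 notes) (three triplet quarters span one half) = 8; whole note = 16; dotted whole = 24; a full quarter-note triplet (3 notes) (three triplet quarters span one half) = 8; eighth tied to quarter (eighth + quarter) = 6; quarter = 4; eighth = 2; sixteenth = 1; quarter tied to half (quarter + half) = 12; eighth note = 2; dotted quarter = 6; whole note = 16; quarter tied to eighth (quarter + eighth) = 6.
Sum: 8 + 16 + 24 + 8 + 6 + 4 + 2 + 1 + 12 + 2 + 6 + 16 + 6 = 111.
111 ÷ 16 = 6 complete bars with 15 left over.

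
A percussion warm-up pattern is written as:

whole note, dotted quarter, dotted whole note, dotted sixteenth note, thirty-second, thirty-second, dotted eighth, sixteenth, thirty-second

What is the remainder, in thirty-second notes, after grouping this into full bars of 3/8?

One bar of 3/8 = 12 thirty-second notes.
Express everything in thirty-second notes: whole note = 32; dotted quarter = 12; dotted whole note = 48; dotted sixteenth note = 3; thirty-second = 1; thirty-second = 1; dotted eighth = 6; sixteenth = 2; thirty-second = 1.
Adding: 32 + 12 + 48 + 3 + 1 + 1 + 6 + 2 + 1 = 106.
106 ÷ 12 = 8 complete bars with 10 thirty-second notes remaining.

10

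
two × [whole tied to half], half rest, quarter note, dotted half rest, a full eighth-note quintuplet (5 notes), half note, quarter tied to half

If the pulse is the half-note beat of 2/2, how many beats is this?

12.5

One half-note beat = 2 quarter notes.
Working in quarter notes: whole tied to half (whole + half) = 6; whole tied to half (whole + half) = 6; half rest = 2; quarter note = 1; dotted half rest = 3; a full eighth-note quintuplet (5 notes) (five quintuplet eighths span one half) = 2; half note = 2; quarter tied to half (quarter + half) = 3.
Adding: 6 + 6 + 2 + 1 + 3 + 2 + 2 + 3 = 25.
25 ÷ 2 = 12.5 beats.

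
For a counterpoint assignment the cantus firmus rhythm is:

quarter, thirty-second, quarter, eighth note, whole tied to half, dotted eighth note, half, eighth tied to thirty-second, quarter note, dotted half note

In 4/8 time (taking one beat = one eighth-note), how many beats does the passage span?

One eighth-note beat = 4 thirty-second notes.
Express everything in thirty-second notes: quarter = 8; thirty-second = 1; quarter = 8; eighth note = 4; whole tied to half (whole + half) = 48; dotted eighth note = 6; half = 16; eighth tied to thirty-second (eighth + thirty-second) = 5; quarter note = 8; dotted half note = 24.
Sum: 8 + 1 + 8 + 4 + 48 + 6 + 16 + 5 + 8 + 24 = 128.
128 ÷ 4 = 32 beats.

32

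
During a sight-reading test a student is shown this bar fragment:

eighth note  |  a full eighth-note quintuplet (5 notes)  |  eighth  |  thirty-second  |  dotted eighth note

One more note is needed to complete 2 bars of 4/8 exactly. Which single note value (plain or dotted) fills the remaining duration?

2 bars of 4/8 = 32 thirty-second notes.
Working in thirty-second notes: eighth note = 4; a full eighth-note quintuplet (5 notes) (five quintuplet eighths span one half) = 16; eighth = 4; thirty-second = 1; dotted eighth note = 6.
Total: 4 + 16 + 4 + 1 + 6 = 31.
Remaining: 32 − 31 = 1 thirty-second note, which is a thirty-second note.

thirty-second note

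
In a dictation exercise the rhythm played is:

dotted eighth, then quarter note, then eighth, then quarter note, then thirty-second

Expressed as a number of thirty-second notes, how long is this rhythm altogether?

27

Express everything in thirty-second notes: dotted eighth = 6; quarter note = 8; eighth = 4; quarter note = 8; thirty-second = 1.
Adding: 6 + 8 + 4 + 8 + 1 = 27 thirty-second notes.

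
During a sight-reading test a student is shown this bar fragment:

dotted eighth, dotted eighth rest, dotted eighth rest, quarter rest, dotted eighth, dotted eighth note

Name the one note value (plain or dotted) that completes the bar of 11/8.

The bar of 11/8 = 22 sixteenth notes.
Each duration in sixteenth notes: dotted eighth = 3; dotted eighth rest = 3; dotted eighth rest = 3; quarter rest = 4; dotted eighth = 3; dotted eighth note = 3.
Sum: 3 + 3 + 3 + 4 + 3 + 3 = 19.
Remaining: 22 − 19 = 3 sixteenth notes, which is a dotted eighth note.

dotted eighth note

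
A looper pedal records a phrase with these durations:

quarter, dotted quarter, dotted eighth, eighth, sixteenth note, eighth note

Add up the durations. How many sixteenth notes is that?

Working in sixteenth notes: quarter = 4; dotted quarter = 6; dotted eighth = 3; eighth = 2; sixteenth note = 1; eighth note = 2.
Total: 4 + 6 + 3 + 2 + 1 + 2 = 18 sixteenth notes.

18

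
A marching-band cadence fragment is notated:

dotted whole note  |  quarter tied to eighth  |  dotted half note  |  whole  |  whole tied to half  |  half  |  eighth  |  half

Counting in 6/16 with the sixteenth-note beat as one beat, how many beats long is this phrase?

100

One sixteenth-note beat = 2 thirty-second notes.
Each duration in thirty-second notes: dotted whole note = 48; quarter tied to eighth (quarter + eighth) = 12; dotted half note = 24; whole = 32; whole tied to half (whole + half) = 48; half = 16; eighth = 4; half = 16.
Adding: 48 + 12 + 24 + 32 + 48 + 16 + 4 + 16 = 200.
200 ÷ 2 = 100 beats.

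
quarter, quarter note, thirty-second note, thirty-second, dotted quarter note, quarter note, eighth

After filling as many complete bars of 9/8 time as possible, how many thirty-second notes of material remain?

6

One bar of 9/8 = 36 thirty-second notes.
Working in thirty-second notes: quarter = 8; quarter note = 8; thirty-second note = 1; thirty-second = 1; dotted quarter note = 12; quarter note = 8; eighth = 4.
Total: 8 + 8 + 1 + 1 + 12 + 8 + 4 = 42.
42 ÷ 36 = 1 complete bar with 6 thirty-second notes remaining.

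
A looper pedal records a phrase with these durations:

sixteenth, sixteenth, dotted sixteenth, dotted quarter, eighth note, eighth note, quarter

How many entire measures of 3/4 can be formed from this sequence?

1

One bar of 3/4 = 24 thirty-second notes.
Each duration in thirty-second notes: sixteenth = 2; sixteenth = 2; dotted sixteenth = 3; dotted quarter = 12; eighth note = 4; eighth note = 4; quarter = 8.
Altogether 2 + 2 + 3 + 12 + 4 + 4 + 8 = 35.
35 ÷ 24 = 1 complete bar with 11 left over.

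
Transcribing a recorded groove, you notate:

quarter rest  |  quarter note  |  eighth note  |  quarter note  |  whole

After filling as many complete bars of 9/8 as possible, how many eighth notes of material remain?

One bar of 9/8 = 9 eighth notes.
Convert each value to eighth notes: quarter rest = 2; quarter note = 2; eighth note = 1; quarter note = 2; whole = 8.
Altogether 2 + 2 + 1 + 2 + 8 = 15.
15 ÷ 9 = 1 complete bar with 6 eighth notes remaining.

6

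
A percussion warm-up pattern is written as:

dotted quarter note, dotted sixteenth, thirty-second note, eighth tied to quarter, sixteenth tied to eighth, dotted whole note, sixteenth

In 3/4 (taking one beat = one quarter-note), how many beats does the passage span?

One quarter-note beat = 8 thirty-second notes.
Convert each value to thirty-second notes: dotted quarter note = 12; dotted sixteenth = 3; thirty-second note = 1; eighth tied to quarter (eighth + quarter) = 12; sixteenth tied to eighth (sixteenth + eighth) = 6; dotted whole note = 48; sixteenth = 2.
Total: 12 + 3 + 1 + 12 + 6 + 48 + 2 = 84.
84 ÷ 8 = 10.5 beats.

10.5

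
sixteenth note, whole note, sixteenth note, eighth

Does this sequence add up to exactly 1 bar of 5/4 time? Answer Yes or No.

Yes

One bar of 5/4 = 20 sixteenth notes.
Convert each value to sixteenth notes: sixteenth note = 1; whole note = 16; sixteenth note = 1; eighth = 2.
Sum: 1 + 16 + 1 + 2 = 20.
20 equals 20, so the answer is Yes.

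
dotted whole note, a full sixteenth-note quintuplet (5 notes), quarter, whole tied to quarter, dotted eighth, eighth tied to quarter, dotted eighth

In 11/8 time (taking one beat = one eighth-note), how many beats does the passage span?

One eighth-note beat = 2 sixteenth notes.
In sixteenth notes: dotted whole note = 24; a full sixteenth-note quintuplet (5 notes) (five quintuplet sixteenths span one quarter) = 4; quarter = 4; whole tied to quarter (whole + quarter) = 20; dotted eighth = 3; eighth tied to quarter (eighth + quarter) = 6; dotted eighth = 3.
Sum: 24 + 4 + 4 + 20 + 3 + 6 + 3 = 64.
64 ÷ 2 = 32 beats.

32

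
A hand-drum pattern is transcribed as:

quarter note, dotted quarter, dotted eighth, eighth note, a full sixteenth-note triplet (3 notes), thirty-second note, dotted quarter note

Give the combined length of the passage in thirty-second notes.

47

In thirty-second notes: quarter note = 8; dotted quarter = 12; dotted eighth = 6; eighth note = 4; a full sixteenth-note triplet (3 notes) (three triplet sixteenths span one eighth) = 4; thirty-second note = 1; dotted quarter note = 12.
Sum: 8 + 12 + 6 + 4 + 4 + 1 + 12 = 47 thirty-second notes.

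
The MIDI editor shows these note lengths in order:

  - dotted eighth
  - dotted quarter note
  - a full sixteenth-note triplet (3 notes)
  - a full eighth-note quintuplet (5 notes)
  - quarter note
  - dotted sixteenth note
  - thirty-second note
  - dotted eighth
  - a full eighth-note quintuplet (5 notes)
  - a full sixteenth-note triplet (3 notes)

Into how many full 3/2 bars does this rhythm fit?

1

One bar of 3/2 = 48 thirty-second notes.
Express everything in thirty-second notes: dotted eighth = 6; dotted quarter note = 12; a full sixteenth-note triplet (3 notes) (three triplet sixteenths span one eighth) = 4; a full eighth-note quintuplet (5 notes) (five quintuplet eighths span one half) = 16; quarter note = 8; dotted sixteenth note = 3; thirty-second note = 1; dotted eighth = 6; a full eighth-note quintuplet (5 notes) (five quintuplet eighths span one half) = 16; a full sixteenth-note triplet (3 notes) (three triplet sixteenths span one eighth) = 4.
Adding: 6 + 12 + 4 + 16 + 8 + 3 + 1 + 6 + 16 + 4 = 76.
76 ÷ 48 = 1 complete bar with 28 left over.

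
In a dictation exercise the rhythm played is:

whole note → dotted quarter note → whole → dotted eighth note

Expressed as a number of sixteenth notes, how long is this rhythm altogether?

41

In sixteenth notes: whole note = 16; dotted quarter note = 6; whole = 16; dotted eighth note = 3.
Total: 16 + 6 + 16 + 3 = 41 sixteenth notes.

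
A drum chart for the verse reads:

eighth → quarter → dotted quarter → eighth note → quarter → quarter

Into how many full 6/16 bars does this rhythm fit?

One bar of 6/16 = 3 eighth notes.
Convert each value to eighth notes: eighth = 1; quarter = 2; dotted quarter = 3; eighth note = 1; quarter = 2; quarter = 2.
Adding: 1 + 2 + 3 + 1 + 2 + 2 = 11.
11 ÷ 3 = 3 complete bars with 2 left over.

3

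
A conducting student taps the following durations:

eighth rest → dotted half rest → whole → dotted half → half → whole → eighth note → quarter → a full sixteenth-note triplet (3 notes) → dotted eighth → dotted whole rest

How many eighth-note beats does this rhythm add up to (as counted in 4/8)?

50.5

One eighth-note beat = 2 sixteenth notes.
Express everything in sixteenth notes: eighth rest = 2; dotted half rest = 12; whole = 16; dotted half = 12; half = 8; whole = 16; eighth note = 2; quarter = 4; a full sixteenth-note triplet (3 notes) (three triplet sixteenths span one eighth) = 2; dotted eighth = 3; dotted whole rest = 24.
Adding: 2 + 12 + 16 + 12 + 8 + 16 + 2 + 4 + 2 + 3 + 24 = 101.
101 ÷ 2 = 50.5 beats.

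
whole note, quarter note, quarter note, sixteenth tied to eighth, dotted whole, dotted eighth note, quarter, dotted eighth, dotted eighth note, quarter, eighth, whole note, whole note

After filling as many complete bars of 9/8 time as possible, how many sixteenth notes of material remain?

12

One bar of 9/8 = 18 sixteenth notes.
Working in sixteenth notes: whole note = 16; quarter note = 4; quarter note = 4; sixteenth tied to eighth (sixteenth + eighth) = 3; dotted whole = 24; dotted eighth note = 3; quarter = 4; dotted eighth = 3; dotted eighth note = 3; quarter = 4; eighth = 2; whole note = 16; whole note = 16.
Total: 16 + 4 + 4 + 3 + 24 + 3 + 4 + 3 + 3 + 4 + 2 + 16 + 16 = 102.
102 ÷ 18 = 5 complete bars with 12 sixteenth notes remaining.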